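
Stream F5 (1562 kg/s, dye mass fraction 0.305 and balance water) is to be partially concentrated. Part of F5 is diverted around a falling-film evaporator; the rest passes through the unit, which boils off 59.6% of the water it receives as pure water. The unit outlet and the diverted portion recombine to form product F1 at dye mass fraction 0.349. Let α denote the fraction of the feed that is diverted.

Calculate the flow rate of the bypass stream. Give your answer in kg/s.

1087 kg/s

All 1562×0.305 = 476.41 kg/s of dye reaches F1, so F1 = 476.41/0.349 = 1365.1 kg/s and vapour = 196.93 kg/s.
The evaporator receives (1−α)·1562 of feed at 0.695 water and removes 0.596 of that water:
0.596×0.695×(1−α)×1562 = 196.93
(1−α) = 196.93/647.01 = 0.3044;  α = 0.6956.
Bypass flow = 0.6956×1562 = 1086.6 kg/s.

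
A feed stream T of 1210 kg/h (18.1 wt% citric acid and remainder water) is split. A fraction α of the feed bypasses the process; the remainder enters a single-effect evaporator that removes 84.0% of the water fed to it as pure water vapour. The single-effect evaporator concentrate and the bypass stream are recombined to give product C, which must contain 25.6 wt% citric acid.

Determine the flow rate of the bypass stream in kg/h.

All 1210×0.181 = 219.01 kg/h of citric acid reaches C, so C = 219.01/0.256 = 855.51 kg/h and vapour = 354.49 kg/h.
The evaporator receives (1−α)·1210 of feed at 0.819 water and removes 0.840 of that water:
0.840×0.819×(1−α)×1210 = 354.49
(1−α) = 354.49/832.43 = 0.4259;  α = 0.5741.
Bypass flow = 0.5741×1210 = 694.72 kg/h.

694.7 kg/h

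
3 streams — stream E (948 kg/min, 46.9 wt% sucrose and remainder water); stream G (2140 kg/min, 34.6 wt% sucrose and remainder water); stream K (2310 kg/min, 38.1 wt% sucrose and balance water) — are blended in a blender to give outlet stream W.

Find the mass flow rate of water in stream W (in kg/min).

water out = water in = 948×0.531 + 2140×0.654 + 2310×0.619 = 3332.8 kg/min.

3333 kg/min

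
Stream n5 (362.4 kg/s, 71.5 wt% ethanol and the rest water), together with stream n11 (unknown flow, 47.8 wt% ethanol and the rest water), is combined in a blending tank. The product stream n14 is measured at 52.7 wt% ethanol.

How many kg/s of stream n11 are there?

Let n11 be the unknown flow. Total out = 362.4 + n11.
ethanol balance: 259.12 + 0.478·n11 = 0.527·(362.4 + n11)
(0.478 − 0.527)·n11 = 0.527×362.4 − 259.12 = -68.131
n11 = -68.131 / -0.049 = 1390.4 kg/s

1390 kg/s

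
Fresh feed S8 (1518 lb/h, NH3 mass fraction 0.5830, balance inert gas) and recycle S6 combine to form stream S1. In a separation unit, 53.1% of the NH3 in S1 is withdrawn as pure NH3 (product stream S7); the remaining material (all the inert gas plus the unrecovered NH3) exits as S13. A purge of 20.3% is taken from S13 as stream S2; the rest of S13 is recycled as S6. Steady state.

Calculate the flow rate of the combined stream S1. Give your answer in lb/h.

4532 lb/h

inert gas enters only via S8 and leaves only via the purge: 1518×0.417 = 0.203×(inert gas in S13), and the separation unit passes all inert gas, so inert gas in S1 = inert gas in S13 = 3118.3 lb/h.
NH3 in S1: m_A = 1518×0.583 + (1−0.203)·(1−0.531)·m_A, so m_A = 884.99/0.6262 = 1413.3 lb/h.
S1 = 1413.3 + 3118.3 = 4531.5 lb/h.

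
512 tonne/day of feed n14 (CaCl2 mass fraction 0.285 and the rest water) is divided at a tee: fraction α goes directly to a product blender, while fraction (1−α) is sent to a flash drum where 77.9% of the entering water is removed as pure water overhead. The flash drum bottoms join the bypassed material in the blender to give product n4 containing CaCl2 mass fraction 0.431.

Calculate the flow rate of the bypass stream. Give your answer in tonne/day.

All 512×0.285 = 145.92 tonne/day of CaCl2 reaches n4, so n4 = 145.92/0.431 = 338.56 tonne/day and vapour = 173.44 tonne/day.
The evaporator receives (1−α)·512 of feed at 0.715 water and removes 0.779 of that water:
0.779×0.715×(1−α)×512 = 173.44
(1−α) = 173.44/285.18 = 0.6082;  α = 0.3918.
Bypass flow = 0.3918×512 = 200.61 tonne/day.

200.6 tonne/day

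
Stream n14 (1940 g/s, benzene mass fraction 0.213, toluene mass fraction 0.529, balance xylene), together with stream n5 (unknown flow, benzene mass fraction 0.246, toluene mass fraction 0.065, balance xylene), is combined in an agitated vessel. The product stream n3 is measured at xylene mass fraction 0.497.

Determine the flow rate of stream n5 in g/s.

Let n5 be the unknown flow. Total out = 1940 + n5.
xylene balance: 500.52 + 0.689·n5 = 0.497·(1940 + n5)
(0.689 − 0.497)·n5 = 0.497×1940 − 500.52 = 463.66
n5 = 463.66 / 0.192 = 2414.9 g/s

2415 g/s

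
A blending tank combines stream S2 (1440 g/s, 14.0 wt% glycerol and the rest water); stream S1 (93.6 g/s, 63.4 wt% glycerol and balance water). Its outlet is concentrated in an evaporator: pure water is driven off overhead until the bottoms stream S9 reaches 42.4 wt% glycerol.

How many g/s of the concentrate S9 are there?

glycerol entering = 1440×0.140 + 93.6×0.634 = 260.94 g/s.
All glycerol reports to S9, so S9 = 260.94/0.424 = 615.43 g/s.

615.4 g/s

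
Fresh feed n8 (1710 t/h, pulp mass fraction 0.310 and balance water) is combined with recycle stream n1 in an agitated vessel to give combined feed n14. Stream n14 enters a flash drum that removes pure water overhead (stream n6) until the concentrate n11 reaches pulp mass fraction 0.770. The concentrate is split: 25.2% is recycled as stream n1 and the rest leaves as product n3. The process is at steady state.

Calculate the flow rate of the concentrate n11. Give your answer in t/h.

920.4 t/h

Overall pulp balance (none leaves overhead): pulp in fresh feed = pulp in product, i.e. 1710×0.310 = (1−0.252)·n11·0.770.
n11 = 530.1/(0.770×0.748) = 920.38 t/h.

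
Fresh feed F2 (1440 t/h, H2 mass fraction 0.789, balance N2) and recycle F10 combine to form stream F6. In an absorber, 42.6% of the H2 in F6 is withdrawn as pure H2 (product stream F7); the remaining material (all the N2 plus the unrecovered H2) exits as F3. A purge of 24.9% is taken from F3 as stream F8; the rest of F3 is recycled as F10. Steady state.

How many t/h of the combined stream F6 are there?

N2 enters only via F2 and leaves only via the purge: 1440×0.211 = 0.249×(N2 in F3), and the absorber passes all N2, so N2 in F6 = N2 in F3 = 1220.2 t/h.
H2 in F6: m_A = 1440×0.789 + (1−0.249)·(1−0.426)·m_A, so m_A = 1136.2/0.5689 = 1997 t/h.
F6 = 1997 + 1220.2 = 3217.3 t/h.

3217 t/h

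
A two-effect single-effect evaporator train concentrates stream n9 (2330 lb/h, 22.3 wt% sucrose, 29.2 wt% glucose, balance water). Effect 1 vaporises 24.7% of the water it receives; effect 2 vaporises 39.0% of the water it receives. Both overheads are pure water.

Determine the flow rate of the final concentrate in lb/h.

water in feed = 2330×0.485 = 1130 lb/h.
After stage 1: water left = (1−0.247)×1130 = 850.93; stream total = 2050.9 lb/h.
After stage 2: water left = (1−0.390)×850.93 = 519.07; final concentrate = 1719 lb/h.

1719 lb/h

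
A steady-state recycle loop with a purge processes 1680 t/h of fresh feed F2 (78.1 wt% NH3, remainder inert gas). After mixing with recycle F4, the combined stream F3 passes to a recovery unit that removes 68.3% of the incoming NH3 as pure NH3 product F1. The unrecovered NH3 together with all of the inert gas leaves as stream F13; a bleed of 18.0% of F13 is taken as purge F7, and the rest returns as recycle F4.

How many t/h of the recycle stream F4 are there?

2137 t/h

inert gas enters only via F2 and leaves only via the purge: 1680×0.219 = 0.180×(inert gas in F13), and the recovery unit passes all inert gas, so inert gas in F3 = inert gas in F13 = 2044 t/h.
NH3 in F3: m_A = 1680×0.781 + (1−0.180)·(1−0.683)·m_A, so m_A = 1312.1/0.7401 = 1772.9 t/h.
F13 = (1−0.683)×1772.9 + 2044 = 2606 t/h.
Recycle F4 = (1−0.180)×2606 = 2136.9 t/h.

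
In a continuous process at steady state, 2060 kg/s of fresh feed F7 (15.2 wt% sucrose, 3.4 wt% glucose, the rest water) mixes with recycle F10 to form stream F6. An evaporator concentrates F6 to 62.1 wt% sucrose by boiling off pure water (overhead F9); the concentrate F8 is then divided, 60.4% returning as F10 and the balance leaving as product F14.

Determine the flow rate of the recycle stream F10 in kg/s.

769.1 kg/s

Overall sucrose balance (none leaves overhead): sucrose in fresh feed = sucrose in product, i.e. 2060×0.152 = (1−0.604)·F8·0.621.
F8 = 313.12/(0.621×0.396) = 1273.3 kg/s.
Recycle F10 = 0.604×1273.3 = 769.06 kg/s.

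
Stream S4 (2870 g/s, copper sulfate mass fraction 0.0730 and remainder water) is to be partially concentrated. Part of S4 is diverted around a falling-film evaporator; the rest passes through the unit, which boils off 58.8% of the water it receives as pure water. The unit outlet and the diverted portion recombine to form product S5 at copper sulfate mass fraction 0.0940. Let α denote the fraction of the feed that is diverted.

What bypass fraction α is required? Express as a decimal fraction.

All 2870×0.073 = 209.51 g/s of copper sulfate reaches S5, so S5 = 209.51/0.094 = 2228.8 g/s and vapour = 641.17 g/s.
The evaporator receives (1−α)·2870 of feed at 0.927 water and removes 0.588 of that water:
0.588×0.927×(1−α)×2870 = 641.17
(1−α) = 641.17/1564.4 = 0.4099;  α = 0.5901.

0.590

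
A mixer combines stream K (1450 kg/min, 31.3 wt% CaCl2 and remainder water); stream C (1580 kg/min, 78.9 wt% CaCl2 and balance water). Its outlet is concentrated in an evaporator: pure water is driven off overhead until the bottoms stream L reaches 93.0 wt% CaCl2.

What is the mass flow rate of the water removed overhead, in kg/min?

1202 kg/min

CaCl2 entering = 1450×0.313 + 1580×0.789 = 1700.5 kg/min.
All CaCl2 reports to L, so L = 1700.5/0.930 = 1828.5 kg/min.
Total feed = 3030 kg/min; overhead = 3030 − 1828.5 = 1201.5 kg/min.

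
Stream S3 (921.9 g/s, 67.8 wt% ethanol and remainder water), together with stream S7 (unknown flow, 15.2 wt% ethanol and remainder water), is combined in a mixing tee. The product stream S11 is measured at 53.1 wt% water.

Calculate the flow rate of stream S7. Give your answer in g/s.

607.8 g/s

Let S7 be the unknown flow. Total out = 921.9 + S7.
water balance: 296.85 + 0.848·S7 = 0.531·(921.9 + S7)
(0.848 − 0.531)·S7 = 0.531×921.9 − 296.85 = 192.68
S7 = 192.68 / 0.317 = 607.81 g/s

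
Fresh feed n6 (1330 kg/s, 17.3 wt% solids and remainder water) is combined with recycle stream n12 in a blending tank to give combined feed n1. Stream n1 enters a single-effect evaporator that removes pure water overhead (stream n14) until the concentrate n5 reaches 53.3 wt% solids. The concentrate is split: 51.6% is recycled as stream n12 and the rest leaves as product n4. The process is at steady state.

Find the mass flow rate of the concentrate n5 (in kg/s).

891.9 kg/s

Overall solids balance (none leaves overhead): solids in fresh feed = solids in product, i.e. 1330×0.173 = (1−0.516)·n5·0.533.
n5 = 230.09/(0.533×0.484) = 891.92 kg/s.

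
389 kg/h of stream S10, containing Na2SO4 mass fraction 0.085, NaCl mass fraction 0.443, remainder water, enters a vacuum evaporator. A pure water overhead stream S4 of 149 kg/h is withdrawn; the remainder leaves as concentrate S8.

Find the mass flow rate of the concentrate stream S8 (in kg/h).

240 kg/h

Concentrate = 389 − 149 = 240 kg/h.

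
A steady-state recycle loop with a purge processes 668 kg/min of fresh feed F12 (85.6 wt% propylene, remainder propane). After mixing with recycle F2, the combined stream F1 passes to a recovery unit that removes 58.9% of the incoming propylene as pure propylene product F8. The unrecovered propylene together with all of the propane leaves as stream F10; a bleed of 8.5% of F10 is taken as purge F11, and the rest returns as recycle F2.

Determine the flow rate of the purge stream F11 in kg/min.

propane enters only via F12 and leaves only via the purge: 668×0.144 = 0.085×(propane in F10), and the recovery unit passes all propane, so propane in F1 = propane in F10 = 1131.7 kg/min.
propylene in F1: m_A = 668×0.856 + (1−0.085)·(1−0.589)·m_A, so m_A = 571.81/0.6239 = 916.45 kg/min.
F10 = (1−0.589)×916.45 + 1131.7 = 1508.3 kg/min.
Purge F11 = 0.085×1508.3 = 128.21 kg/min.

128.2 kg/min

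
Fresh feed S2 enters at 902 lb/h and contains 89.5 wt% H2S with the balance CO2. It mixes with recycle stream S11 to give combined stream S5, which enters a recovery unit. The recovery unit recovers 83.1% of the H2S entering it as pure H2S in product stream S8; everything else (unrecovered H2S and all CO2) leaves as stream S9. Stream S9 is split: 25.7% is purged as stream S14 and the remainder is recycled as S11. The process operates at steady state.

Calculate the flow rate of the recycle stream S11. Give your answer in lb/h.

CO2 enters only via S2 and leaves only via the purge: 902×0.105 = 0.257×(CO2 in S9), and the recovery unit passes all CO2, so CO2 in S5 = CO2 in S9 = 368.52 lb/h.
H2S in S5: m_A = 902×0.895 + (1−0.257)·(1−0.831)·m_A, so m_A = 807.29/0.8744 = 923.22 lb/h.
S9 = (1−0.831)×923.22 + 368.52 = 524.54 lb/h.
Recycle S11 = (1−0.257)×524.54 = 389.74 lb/h.

389.7 lb/h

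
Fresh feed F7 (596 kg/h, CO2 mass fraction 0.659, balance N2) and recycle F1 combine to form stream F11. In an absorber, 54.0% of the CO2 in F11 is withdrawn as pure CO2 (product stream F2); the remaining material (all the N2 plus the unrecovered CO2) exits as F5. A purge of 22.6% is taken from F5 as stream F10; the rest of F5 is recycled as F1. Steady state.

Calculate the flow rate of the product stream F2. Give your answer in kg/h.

CO2 in F11: m_A = 596×0.659 + (1−0.226)·(1−0.540)·m_A, so m_A = 392.76/0.6440 = 609.92 kg/h.
Product F2 = 0.540×609.92 = 329.36 kg/h.

329.4 kg/h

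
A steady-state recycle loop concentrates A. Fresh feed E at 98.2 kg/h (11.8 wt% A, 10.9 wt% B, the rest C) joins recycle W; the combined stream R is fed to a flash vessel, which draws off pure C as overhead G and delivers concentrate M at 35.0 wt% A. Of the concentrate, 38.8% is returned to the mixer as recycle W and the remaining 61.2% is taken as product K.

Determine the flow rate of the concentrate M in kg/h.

Overall A balance (none leaves overhead): A in fresh feed = A in product, i.e. 98.2×0.118 = (1−0.388)·M·0.350.
M = 11.588/(0.350×0.612) = 54.097 kg/h.

54.1 kg/h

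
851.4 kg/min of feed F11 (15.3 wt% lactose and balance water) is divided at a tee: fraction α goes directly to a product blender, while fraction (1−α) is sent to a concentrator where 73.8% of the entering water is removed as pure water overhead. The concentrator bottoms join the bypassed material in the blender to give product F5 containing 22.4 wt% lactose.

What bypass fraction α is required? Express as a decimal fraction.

All 851.4×0.153 = 130.26 kg/min of lactose reaches F5, so F5 = 130.26/0.224 = 581.54 kg/min and vapour = 269.86 kg/min.
The evaporator receives (1−α)·851.4 of feed at 0.847 water and removes 0.738 of that water:
0.738×0.847×(1−α)×851.4 = 269.86
(1−α) = 269.86/532.2 = 0.5071;  α = 0.4929.

0.493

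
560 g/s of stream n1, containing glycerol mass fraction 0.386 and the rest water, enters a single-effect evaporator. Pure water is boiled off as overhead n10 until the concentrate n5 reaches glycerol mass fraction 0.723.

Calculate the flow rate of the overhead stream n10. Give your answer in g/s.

261 g/s

glycerol is conserved: 560×0.386 = 216.16 g/s all reports to the concentrate.
Concentrate = 216.16/(target fraction) = 298.98 g/s.
Overhead = 560 − 298.98 = 261.02 g/s.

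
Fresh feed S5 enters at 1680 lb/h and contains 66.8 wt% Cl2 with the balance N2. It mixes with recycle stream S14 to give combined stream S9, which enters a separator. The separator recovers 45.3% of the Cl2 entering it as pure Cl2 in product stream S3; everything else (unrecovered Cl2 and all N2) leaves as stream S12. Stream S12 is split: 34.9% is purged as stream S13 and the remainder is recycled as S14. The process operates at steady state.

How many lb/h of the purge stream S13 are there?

N2 enters only via S5 and leaves only via the purge: 1680×0.332 = 0.349×(N2 in S12), and the separator passes all N2, so N2 in S9 = N2 in S12 = 1598.2 lb/h.
Cl2 in S9: m_A = 1680×0.668 + (1−0.349)·(1−0.453)·m_A, so m_A = 1122.2/0.6439 = 1742.9 lb/h.
S12 = (1−0.453)×1742.9 + 1598.2 = 2551.5 lb/h.
Purge S13 = 0.349×2551.5 = 890.48 lb/h.

890.5 lb/h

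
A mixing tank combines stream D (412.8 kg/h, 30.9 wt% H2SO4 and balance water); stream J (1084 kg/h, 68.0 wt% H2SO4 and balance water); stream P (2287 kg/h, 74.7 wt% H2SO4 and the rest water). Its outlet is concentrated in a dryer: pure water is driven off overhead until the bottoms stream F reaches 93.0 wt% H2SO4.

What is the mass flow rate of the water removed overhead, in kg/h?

1017 kg/h

H2SO4 entering = 412.8×0.309 + 1084×0.680 + 2287×0.747 = 2573.1 kg/h.
All H2SO4 reports to F, so F = 2573.1/0.930 = 2766.7 kg/h.
Total feed = 3783.8 kg/h; overhead = 3783.8 − 2766.7 = 1017.1 kg/h.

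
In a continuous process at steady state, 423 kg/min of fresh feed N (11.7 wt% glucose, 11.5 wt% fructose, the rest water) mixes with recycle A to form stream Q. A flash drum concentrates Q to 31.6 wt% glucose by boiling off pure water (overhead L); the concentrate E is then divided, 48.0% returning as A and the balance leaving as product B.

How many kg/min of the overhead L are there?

266.4 kg/min

Overall glucose balance (none leaves overhead): glucose in fresh feed = glucose in product, i.e. 423×0.117 = (1−0.480)·E·0.316.
E = 49.491/(0.316×0.520) = 301.19 kg/min.
Recycle A = 0.480×301.19 = 144.57 kg/min.
Combined feed Q = 423 + 144.57 = 567.57 kg/min.
Overhead L = Q − E = 567.57 − 301.19 = 266.38 kg/min.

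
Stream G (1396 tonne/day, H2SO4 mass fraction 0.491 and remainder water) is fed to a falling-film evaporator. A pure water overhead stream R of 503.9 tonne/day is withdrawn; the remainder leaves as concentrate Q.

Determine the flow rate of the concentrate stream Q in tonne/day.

892.1 tonne/day

Concentrate = 1396 − 503.9 = 892.1 tonne/day.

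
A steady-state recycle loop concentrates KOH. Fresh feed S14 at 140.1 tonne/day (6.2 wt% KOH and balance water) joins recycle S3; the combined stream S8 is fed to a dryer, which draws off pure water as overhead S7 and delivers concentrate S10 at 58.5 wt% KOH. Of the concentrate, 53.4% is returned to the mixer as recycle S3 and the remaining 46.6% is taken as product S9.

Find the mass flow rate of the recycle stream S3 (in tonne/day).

17.01 tonne/day

Overall KOH balance (none leaves overhead): KOH in fresh feed = KOH in product, i.e. 140.1×0.062 = (1−0.534)·S10·0.585.
S10 = 8.6862/(0.585×0.466) = 31.863 tonne/day.
Recycle S3 = 0.534×31.863 = 17.015 tonne/day.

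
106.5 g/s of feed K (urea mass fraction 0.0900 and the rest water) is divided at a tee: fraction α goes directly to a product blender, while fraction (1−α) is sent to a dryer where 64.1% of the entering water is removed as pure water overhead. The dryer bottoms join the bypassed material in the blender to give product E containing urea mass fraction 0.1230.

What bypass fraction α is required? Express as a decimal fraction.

All 106.5×0.090 = 9.585 g/s of urea reaches E, so E = 9.585/0.123 = 77.927 g/s and vapour = 28.573 g/s.
The evaporator receives (1−α)·106.5 of feed at 0.910 water and removes 0.641 of that water:
0.641×0.910×(1−α)×106.5 = 28.573
(1−α) = 28.573/62.123 = 0.4599;  α = 0.5401.

0.540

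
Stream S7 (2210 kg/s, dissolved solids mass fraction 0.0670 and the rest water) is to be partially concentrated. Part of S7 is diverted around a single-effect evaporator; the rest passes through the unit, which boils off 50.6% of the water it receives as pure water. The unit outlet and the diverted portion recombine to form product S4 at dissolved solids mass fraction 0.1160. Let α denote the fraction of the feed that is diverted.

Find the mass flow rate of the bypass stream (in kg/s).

All 2210×0.067 = 148.07 kg/s of dissolved solids reaches S4, so S4 = 148.07/0.116 = 1276.5 kg/s and vapour = 933.53 kg/s.
The evaporator receives (1−α)·2210 of feed at 0.933 water and removes 0.506 of that water:
0.506×0.933×(1−α)×2210 = 933.53
(1−α) = 933.53/1043.3 = 0.8948;  α = 0.1052.
Bypass flow = 0.1052×2210 = 232.58 kg/s.

232.6 kg/s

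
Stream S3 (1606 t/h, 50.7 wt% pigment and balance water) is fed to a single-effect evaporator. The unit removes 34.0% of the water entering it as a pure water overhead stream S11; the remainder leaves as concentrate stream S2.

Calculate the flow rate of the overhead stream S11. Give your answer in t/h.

water entering = 1606×0.493 = 791.76 t/h; overhead removed = 0.340×791.76 = 269.2 t/h.

269.2 t/h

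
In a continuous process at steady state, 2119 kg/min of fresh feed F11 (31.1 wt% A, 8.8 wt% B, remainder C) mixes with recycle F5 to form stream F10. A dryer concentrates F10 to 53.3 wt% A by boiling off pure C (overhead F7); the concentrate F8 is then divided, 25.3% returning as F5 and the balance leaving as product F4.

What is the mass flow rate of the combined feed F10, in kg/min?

Overall A balance (none leaves overhead): A in fresh feed = A in product, i.e. 2119×0.311 = (1−0.253)·F8·0.533.
F8 = 659.01/(0.533×0.747) = 1655.2 kg/min.
Recycle F5 = 0.253×1655.2 = 418.76 kg/min.
Combined feed F10 = 2119 + 418.76 = 2537.8 kg/min.

2538 kg/min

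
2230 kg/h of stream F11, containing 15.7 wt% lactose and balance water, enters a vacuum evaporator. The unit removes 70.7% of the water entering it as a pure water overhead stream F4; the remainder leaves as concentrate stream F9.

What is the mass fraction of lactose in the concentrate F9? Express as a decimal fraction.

lactose is not removed: 2230×0.157 = 350.11 kg/h of lactose enters F9.
water entering = 2230×0.843 = 1879.9 kg/h; overhead removed = 0.707×1879.9 = 1329.1 kg/h.
Concentrate = 2230 − 1329.1 = 900.92 kg/h.
Mass fraction = 350.11/900.92 = 0.389.

0.389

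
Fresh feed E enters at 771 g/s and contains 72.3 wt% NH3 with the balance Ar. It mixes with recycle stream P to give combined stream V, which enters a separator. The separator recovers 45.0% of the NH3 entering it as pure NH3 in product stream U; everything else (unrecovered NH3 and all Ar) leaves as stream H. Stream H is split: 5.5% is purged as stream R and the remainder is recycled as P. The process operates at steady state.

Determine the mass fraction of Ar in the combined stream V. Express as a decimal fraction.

Ar enters only via E and leaves only via the purge: 771×0.277 = 0.055×(Ar in H), and the separator passes all Ar, so Ar in V = Ar in H = 3883 g/s.
NH3 in V: m_A = 771×0.723 + (1−0.055)·(1−0.450)·m_A, so m_A = 557.43/0.4802 = 1160.7 g/s.
V = 1160.7 + 3883 = 5043.8 g/s.
Ar fraction in V = 3883/5043.8 = 0.7699.

0.7699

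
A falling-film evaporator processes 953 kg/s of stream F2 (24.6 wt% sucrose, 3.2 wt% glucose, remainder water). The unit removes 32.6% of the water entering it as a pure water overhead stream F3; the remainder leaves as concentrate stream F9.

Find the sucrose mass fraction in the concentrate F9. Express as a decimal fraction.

0.322

sucrose is not removed: 953×0.246 = 234.44 kg/s of sucrose enters F9.
water entering = 953×0.722 = 688.07 kg/s; overhead removed = 0.326×688.07 = 224.31 kg/s.
Concentrate = 953 − 224.31 = 728.69 kg/s.
Mass fraction = 234.44/728.69 = 0.322.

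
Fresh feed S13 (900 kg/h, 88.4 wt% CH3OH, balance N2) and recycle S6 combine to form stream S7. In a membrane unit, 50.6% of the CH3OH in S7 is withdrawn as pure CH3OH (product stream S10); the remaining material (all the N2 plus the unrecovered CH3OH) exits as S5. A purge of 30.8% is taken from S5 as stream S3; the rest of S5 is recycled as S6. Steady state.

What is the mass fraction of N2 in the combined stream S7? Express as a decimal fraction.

0.219

N2 enters only via S13 and leaves only via the purge: 900×0.116 = 0.308×(N2 in S5), and the membrane unit passes all N2, so N2 in S7 = N2 in S5 = 338.96 kg/h.
CH3OH in S7: m_A = 900×0.884 + (1−0.308)·(1−0.506)·m_A, so m_A = 795.6/0.6582 = 1208.8 kg/h.
S7 = 1208.8 + 338.96 = 1547.8 kg/h.
N2 fraction in S7 = 338.96/1547.8 = 0.219.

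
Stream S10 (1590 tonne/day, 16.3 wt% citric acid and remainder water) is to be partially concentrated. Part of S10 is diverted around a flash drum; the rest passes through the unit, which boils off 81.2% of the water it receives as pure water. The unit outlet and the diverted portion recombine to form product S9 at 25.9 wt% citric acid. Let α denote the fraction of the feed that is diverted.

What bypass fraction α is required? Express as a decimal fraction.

0.455

All 1590×0.163 = 259.17 tonne/day of citric acid reaches S9, so S9 = 259.17/0.259 = 1000.7 tonne/day and vapour = 589.34 tonne/day.
The evaporator receives (1−α)·1590 of feed at 0.837 water and removes 0.812 of that water:
0.812×0.837×(1−α)×1590 = 589.34
(1−α) = 589.34/1080.6 = 0.5454;  α = 0.4546.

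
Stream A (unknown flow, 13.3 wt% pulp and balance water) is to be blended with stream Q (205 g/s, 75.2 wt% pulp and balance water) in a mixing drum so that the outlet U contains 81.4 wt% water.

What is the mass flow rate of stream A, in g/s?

Let A be the unknown flow. Total out = 205 + A.
water balance: 50.84 + 0.867·A = 0.814·(205 + A)
(0.867 − 0.814)·A = 0.814×205 − 50.84 = 116.03
A = 116.03 / 0.053 = 2189.2 g/s

2189 g/s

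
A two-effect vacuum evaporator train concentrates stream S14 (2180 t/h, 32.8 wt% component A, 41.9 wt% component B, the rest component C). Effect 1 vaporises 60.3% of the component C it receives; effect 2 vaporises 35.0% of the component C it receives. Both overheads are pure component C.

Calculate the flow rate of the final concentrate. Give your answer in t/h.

component C in feed = 2180×0.253 = 551.54 t/h.
After stage 1: component C left = (1−0.603)×551.54 = 218.96; stream total = 1847.4 t/h.
After stage 2: component C left = (1−0.350)×218.96 = 142.32; final concentrate = 1770.8 t/h.

1771 t/h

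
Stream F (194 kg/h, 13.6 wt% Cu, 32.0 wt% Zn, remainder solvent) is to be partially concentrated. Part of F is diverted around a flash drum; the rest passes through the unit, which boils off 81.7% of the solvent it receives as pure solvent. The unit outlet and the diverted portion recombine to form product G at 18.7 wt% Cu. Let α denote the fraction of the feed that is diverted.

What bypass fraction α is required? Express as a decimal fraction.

All 194×0.136 = 26.384 kg/h of Cu reaches G, so G = 26.384/0.187 = 141.09 kg/h and vapour = 52.909 kg/h.
The evaporator receives (1−α)·194 of feed at 0.544 solvent and removes 0.817 of that solvent:
0.817×0.544×(1−α)×194 = 52.909
(1−α) = 52.909/86.223 = 0.6136;  α = 0.3864.

0.386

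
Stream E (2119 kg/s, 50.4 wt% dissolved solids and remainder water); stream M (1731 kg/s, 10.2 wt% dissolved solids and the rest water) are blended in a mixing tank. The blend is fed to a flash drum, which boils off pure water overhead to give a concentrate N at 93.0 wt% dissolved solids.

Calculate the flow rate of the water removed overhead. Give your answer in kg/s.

dissolved solids entering = 2119×0.504 + 1731×0.102 = 1244.5 kg/s.
All dissolved solids reports to N, so N = 1244.5/0.930 = 1338.2 kg/s.
Total feed = 3850 kg/s; overhead = 3850 − 1338.2 = 2511.8 kg/s.

2512 kg/s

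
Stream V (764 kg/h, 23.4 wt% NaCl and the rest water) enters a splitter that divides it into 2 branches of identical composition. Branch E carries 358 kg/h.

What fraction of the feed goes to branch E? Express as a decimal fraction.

0.469

Fraction to E = 358/764 = 0.4686.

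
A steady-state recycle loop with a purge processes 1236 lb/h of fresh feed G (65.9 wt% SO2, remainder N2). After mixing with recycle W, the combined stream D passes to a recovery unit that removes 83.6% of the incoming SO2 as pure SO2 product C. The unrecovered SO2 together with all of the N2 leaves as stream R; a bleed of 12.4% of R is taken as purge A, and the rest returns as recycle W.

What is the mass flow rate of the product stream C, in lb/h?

795.2 lb/h

SO2 in D: m_A = 1236×0.659 + (1−0.124)·(1−0.836)·m_A, so m_A = 814.52/0.8563 = 951.17 lb/h.
Product C = 0.836×951.17 = 795.18 lb/h.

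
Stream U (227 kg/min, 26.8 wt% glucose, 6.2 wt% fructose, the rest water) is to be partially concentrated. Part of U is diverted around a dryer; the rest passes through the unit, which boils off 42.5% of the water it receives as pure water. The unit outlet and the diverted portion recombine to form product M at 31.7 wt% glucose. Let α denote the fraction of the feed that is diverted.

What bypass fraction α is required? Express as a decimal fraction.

All 227×0.268 = 60.836 kg/min of glucose reaches M, so M = 60.836/0.317 = 191.91 kg/min and vapour = 35.088 kg/min.
The evaporator receives (1−α)·227 of feed at 0.670 water and removes 0.425 of that water:
0.425×0.670×(1−α)×227 = 35.088
(1−α) = 35.088/64.638 = 0.5428;  α = 0.4572.

0.457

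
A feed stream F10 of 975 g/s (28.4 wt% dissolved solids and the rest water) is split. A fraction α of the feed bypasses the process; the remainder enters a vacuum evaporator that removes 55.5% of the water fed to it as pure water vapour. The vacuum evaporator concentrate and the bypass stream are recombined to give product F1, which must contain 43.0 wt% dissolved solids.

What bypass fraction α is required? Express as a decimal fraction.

All 975×0.284 = 276.9 g/s of dissolved solids reaches F1, so F1 = 276.9/0.430 = 643.95 g/s and vapour = 331.05 g/s.
The evaporator receives (1−α)·975 of feed at 0.716 water and removes 0.555 of that water:
0.555×0.716×(1−α)×975 = 331.05
(1−α) = 331.05/387.45 = 0.8544;  α = 0.1456.

0.146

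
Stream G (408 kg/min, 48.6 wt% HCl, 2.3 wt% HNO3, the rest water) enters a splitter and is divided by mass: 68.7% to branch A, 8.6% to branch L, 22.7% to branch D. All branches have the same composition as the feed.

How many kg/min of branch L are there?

Branch L flow = 0.086×408 = 35.088 kg/min.

35.09 kg/min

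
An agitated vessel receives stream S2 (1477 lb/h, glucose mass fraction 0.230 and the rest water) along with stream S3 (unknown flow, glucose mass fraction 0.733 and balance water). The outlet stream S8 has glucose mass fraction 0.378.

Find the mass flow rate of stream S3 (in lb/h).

Let S3 be the unknown flow. Total out = 1477 + S3.
glucose balance: 339.71 + 0.733·S3 = 0.378·(1477 + S3)
(0.733 − 0.378)·S3 = 0.378×1477 − 339.71 = 218.6
S3 = 218.6 / 0.355 = 615.76 lb/h

615.8 lb/h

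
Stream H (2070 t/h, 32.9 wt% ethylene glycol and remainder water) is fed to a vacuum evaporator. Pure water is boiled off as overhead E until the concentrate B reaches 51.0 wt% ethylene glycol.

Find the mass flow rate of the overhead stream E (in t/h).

ethylene glycol is conserved: 2070×0.329 = 681.03 t/h all reports to the concentrate.
Concentrate = 681.03/(target fraction) = 1335.4 t/h.
Overhead = 2070 − 1335.4 = 734.65 t/h.

734.6 t/h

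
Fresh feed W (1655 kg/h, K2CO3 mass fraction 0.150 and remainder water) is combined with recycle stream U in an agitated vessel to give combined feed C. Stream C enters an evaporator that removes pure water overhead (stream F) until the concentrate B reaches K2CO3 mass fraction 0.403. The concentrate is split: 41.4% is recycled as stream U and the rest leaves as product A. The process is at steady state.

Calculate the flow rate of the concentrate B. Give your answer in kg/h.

Overall K2CO3 balance (none leaves overhead): K2CO3 in fresh feed = K2CO3 in product, i.e. 1655×0.150 = (1−0.414)·B·0.403.
B = 248.25/(0.403×0.586) = 1051.2 kg/h.

1051 kg/h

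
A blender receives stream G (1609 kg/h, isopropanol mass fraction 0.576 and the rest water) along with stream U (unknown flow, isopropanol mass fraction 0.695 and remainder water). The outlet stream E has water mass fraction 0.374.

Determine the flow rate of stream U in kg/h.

1166 kg/h

Let U be the unknown flow. Total out = 1609 + U.
water balance: 682.22 + 0.305·U = 0.374·(1609 + U)
(0.305 − 0.374)·U = 0.374×1609 − 682.22 = -80.45
U = -80.45 / -0.069 = 1165.9 kg/h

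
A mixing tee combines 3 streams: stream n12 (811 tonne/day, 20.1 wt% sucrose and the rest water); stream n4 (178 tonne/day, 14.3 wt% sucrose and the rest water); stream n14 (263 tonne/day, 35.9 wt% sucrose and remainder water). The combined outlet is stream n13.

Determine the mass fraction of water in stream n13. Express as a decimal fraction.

Total flow out = 811 + 178 + 263 = 1252 tonne/day.
water in = 811×0.799 + 178×0.857 + 263×0.641 = 969.12 tonne/day.
water mass fraction in n13 = 969.12/1252 = 0.774.

0.774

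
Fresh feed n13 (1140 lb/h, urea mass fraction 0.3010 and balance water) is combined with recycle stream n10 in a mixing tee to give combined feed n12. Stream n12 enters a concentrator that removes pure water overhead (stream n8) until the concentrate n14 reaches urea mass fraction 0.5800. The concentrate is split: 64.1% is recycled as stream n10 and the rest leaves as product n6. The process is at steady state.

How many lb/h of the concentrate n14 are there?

1648 lb/h

Overall urea balance (none leaves overhead): urea in fresh feed = urea in product, i.e. 1140×0.301 = (1−0.641)·n14·0.580.
n14 = 343.14/(0.580×0.359) = 1648 lb/h.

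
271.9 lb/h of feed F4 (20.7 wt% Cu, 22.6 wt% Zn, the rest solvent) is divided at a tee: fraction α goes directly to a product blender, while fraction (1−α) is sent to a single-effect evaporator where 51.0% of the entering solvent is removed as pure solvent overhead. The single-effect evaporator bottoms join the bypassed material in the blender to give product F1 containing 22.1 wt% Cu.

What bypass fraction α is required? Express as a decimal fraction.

All 271.9×0.207 = 56.283 lb/h of Cu reaches F1, so F1 = 56.283/0.221 = 254.68 lb/h and vapour = 17.224 lb/h.
The evaporator receives (1−α)·271.9 of feed at 0.567 solvent and removes 0.510 of that solvent:
0.510×0.567×(1−α)×271.9 = 17.224
(1−α) = 17.224/78.625 = 0.2191;  α = 0.7809.

0.781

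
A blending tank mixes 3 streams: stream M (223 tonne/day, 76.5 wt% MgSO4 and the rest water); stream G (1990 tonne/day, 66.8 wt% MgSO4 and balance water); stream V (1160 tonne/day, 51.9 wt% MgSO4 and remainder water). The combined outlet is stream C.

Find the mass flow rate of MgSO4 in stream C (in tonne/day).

2102 tonne/day

MgSO4 out = MgSO4 in = 223×0.765 + 1990×0.668 + 1160×0.519 = 2102 tonne/day.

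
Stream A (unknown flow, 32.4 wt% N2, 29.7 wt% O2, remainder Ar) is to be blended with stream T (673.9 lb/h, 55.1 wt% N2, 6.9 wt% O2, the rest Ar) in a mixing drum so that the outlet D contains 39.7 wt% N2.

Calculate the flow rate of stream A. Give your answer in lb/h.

1422 lb/h

Let A be the unknown flow. Total out = 673.9 + A.
N2 balance: 371.32 + 0.324·A = 0.397·(673.9 + A)
(0.324 − 0.397)·A = 0.397×673.9 − 371.32 = -103.78
A = -103.78 / -0.073 = 1421.7 lb/h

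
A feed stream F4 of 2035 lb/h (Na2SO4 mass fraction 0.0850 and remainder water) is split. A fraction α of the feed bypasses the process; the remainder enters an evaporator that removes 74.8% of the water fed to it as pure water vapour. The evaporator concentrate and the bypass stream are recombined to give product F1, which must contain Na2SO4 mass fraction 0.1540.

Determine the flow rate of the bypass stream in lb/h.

702.8 lb/h

All 2035×0.085 = 172.98 lb/h of Na2SO4 reaches F1, so F1 = 172.98/0.154 = 1123.2 lb/h and vapour = 911.79 lb/h.
The evaporator receives (1−α)·2035 of feed at 0.915 water and removes 0.748 of that water:
0.748×0.915×(1−α)×2035 = 911.79
(1−α) = 911.79/1392.8 = 0.6546;  α = 0.3454.
Bypass flow = 0.3454×2035 = 702.8 lb/h.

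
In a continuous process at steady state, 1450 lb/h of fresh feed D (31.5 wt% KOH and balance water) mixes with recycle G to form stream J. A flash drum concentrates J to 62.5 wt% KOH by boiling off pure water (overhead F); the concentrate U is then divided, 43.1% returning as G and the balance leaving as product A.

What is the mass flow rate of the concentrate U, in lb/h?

Overall KOH balance (none leaves overhead): KOH in fresh feed = KOH in product, i.e. 1450×0.315 = (1−0.431)·U·0.625.
U = 456.75/(0.625×0.569) = 1284.4 lb/h.

1284 lb/h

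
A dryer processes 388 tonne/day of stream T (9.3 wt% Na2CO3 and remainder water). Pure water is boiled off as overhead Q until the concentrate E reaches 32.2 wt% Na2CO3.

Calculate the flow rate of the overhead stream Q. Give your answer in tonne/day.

275.9 tonne/day

Na2CO3 is conserved: 388×0.093 = 36.084 tonne/day all reports to the concentrate.
Concentrate = 36.084/(target fraction) = 112.06 tonne/day.
Overhead = 388 − 112.06 = 275.94 tonne/day.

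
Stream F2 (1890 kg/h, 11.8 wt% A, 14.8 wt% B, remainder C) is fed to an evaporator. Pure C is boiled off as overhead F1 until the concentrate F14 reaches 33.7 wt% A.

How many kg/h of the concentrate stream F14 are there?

661.8 kg/h

A is conserved: 1890×0.118 = 223.02 kg/h all reports to the concentrate.
Concentrate = 223.02/(target fraction) = 661.78 kg/h.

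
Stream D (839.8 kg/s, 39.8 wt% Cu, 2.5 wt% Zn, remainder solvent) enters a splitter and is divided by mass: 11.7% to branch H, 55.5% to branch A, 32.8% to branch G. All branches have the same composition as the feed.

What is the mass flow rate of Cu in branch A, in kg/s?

Branch A total = 0.555×839.8 = 466.09 kg/s.
Cu in A = 0.398×466.09 = 185.5 kg/s.

185.5 kg/s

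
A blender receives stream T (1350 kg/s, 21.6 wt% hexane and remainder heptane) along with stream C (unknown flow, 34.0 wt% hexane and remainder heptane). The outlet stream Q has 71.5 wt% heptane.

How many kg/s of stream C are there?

1694 kg/s

Let C be the unknown flow. Total out = 1350 + C.
heptane balance: 1058.4 + 0.660·C = 0.715·(1350 + C)
(0.660 − 0.715)·C = 0.715×1350 − 1058.4 = -93.15
C = -93.15 / -0.055 = 1693.6 kg/s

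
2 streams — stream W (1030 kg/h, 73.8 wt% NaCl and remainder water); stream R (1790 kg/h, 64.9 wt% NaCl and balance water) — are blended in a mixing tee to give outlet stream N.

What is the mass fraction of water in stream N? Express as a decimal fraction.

Total flow out = 1030 + 1790 = 2820 kg/h.
water in = 1030×0.262 + 1790×0.351 = 898.15 kg/h.
water mass fraction in N = 898.15/2820 = 0.318.

0.318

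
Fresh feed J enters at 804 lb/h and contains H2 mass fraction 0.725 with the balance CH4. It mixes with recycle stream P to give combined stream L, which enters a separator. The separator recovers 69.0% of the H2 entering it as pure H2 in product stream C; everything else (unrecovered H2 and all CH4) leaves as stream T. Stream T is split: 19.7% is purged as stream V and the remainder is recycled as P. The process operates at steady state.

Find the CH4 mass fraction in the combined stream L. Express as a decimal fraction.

0.591

CH4 enters only via J and leaves only via the purge: 804×0.275 = 0.197×(CH4 in T), and the separator passes all CH4, so CH4 in L = CH4 in T = 1122.3 lb/h.
H2 in L: m_A = 804×0.725 + (1−0.197)·(1−0.690)·m_A, so m_A = 582.9/0.7511 = 776.09 lb/h.
L = 776.09 + 1122.3 = 1898.4 lb/h.
CH4 fraction in L = 1122.3/1898.4 = 0.591.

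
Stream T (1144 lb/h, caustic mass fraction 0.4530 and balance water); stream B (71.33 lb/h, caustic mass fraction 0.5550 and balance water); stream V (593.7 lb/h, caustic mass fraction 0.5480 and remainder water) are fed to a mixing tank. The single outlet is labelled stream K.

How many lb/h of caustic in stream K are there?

883.2 lb/h

caustic out = caustic in = 1144×0.453 + 71.33×0.555 + 593.7×0.548 = 883.17 lb/h.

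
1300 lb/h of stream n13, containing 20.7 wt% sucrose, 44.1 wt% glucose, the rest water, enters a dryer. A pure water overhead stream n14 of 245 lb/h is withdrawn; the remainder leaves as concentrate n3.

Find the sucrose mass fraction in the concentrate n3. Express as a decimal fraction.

0.2551

sucrose is not removed: 1300×0.207 = 269.1 lb/h of sucrose enters n3.
Concentrate = 1300 − 245 = 1055 lb/h.
Mass fraction = 269.1/1055 = 0.2551.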